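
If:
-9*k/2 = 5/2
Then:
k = -5/9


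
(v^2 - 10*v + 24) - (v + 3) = v^2 - 11*v + 21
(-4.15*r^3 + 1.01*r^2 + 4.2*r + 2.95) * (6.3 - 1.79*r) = 7.4285*r^4 - 27.9529*r^3 - 1.155*r^2 + 21.1795*r + 18.585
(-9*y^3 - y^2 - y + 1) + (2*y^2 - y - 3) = -9*y^3 + y^2 - 2*y - 2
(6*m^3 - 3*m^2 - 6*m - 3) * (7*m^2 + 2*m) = 42*m^5 - 9*m^4 - 48*m^3 - 33*m^2 - 6*m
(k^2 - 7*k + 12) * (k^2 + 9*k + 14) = k^4 + 2*k^3 - 37*k^2 + 10*k + 168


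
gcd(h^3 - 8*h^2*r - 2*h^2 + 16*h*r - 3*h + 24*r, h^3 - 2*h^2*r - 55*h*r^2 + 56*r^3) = -h + 8*r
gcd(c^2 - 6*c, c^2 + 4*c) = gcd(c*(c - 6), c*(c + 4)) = c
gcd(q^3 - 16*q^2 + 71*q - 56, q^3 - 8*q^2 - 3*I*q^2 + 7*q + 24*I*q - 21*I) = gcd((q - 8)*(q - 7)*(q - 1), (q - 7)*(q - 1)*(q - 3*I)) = q^2 - 8*q + 7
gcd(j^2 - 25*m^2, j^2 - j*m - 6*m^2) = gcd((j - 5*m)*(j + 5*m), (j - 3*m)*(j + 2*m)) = 1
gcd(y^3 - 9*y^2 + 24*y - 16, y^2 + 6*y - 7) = y - 1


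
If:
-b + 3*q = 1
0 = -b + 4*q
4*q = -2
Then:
No Solution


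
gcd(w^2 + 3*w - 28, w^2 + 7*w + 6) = 1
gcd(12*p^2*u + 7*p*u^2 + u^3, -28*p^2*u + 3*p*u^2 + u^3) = u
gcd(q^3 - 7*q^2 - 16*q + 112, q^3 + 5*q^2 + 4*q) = q + 4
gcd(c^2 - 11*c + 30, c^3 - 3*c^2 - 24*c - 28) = 1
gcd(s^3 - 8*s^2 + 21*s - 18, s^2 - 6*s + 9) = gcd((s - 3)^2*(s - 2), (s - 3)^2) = s^2 - 6*s + 9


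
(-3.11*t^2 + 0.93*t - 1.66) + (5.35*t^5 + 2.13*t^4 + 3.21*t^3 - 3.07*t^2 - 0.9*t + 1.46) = 5.35*t^5 + 2.13*t^4 + 3.21*t^3 - 6.18*t^2 + 0.03*t - 0.2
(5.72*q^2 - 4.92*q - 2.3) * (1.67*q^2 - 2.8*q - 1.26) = 9.5524*q^4 - 24.2324*q^3 + 2.7278*q^2 + 12.6392*q + 2.898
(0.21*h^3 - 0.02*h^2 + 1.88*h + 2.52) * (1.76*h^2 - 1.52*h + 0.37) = 0.3696*h^5 - 0.3544*h^4 + 3.4169*h^3 + 1.5702*h^2 - 3.1348*h + 0.9324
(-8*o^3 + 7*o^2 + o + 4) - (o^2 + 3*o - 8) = -8*o^3 + 6*o^2 - 2*o + 12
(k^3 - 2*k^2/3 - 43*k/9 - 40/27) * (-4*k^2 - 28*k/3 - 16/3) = -4*k^5 - 20*k^4/3 + 20*k^3 + 1460*k^2/27 + 3184*k/81 + 640/81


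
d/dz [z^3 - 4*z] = 3*z^2 - 4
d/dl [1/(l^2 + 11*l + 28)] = (-2*l - 11)/(l^2 + 11*l + 28)^2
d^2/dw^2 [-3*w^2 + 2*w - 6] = -6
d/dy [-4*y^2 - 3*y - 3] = -8*y - 3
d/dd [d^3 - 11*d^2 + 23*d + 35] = 3*d^2 - 22*d + 23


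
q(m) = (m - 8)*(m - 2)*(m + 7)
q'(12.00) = 306.00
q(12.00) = 760.00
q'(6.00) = 18.00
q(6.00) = -104.00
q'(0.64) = -56.61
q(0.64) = 76.47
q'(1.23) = -56.84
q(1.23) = 42.90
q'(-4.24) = 25.37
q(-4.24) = 210.80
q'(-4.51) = 34.08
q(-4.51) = 202.79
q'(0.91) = -56.98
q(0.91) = 61.13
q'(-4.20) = 24.12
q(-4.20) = 211.79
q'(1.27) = -56.78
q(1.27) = 40.63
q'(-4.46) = 32.43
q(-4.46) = 204.45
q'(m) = (m - 8)*(m - 2) + (m - 8)*(m + 7) + (m - 2)*(m + 7) = 3*m^2 - 6*m - 54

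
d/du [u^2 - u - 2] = 2*u - 1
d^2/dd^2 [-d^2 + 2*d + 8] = -2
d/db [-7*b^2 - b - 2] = -14*b - 1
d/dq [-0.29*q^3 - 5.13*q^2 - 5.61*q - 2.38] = -0.87*q^2 - 10.26*q - 5.61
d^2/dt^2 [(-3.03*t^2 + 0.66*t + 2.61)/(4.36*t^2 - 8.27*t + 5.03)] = (-193.41396*t^3 + 696.39228*t^2 - 651.50172*t + 144.1182)/(82.881856*t^6 - 471.628176*t^5 + 1181.433996*t^4 - 1653.815579*t^3 + 1362.984633*t^2 - 627.715329*t + 127.263527)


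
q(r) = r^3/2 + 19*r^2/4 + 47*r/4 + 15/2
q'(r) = 3*r^2/2 + 19*r/2 + 47/4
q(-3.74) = 3.84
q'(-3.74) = -2.80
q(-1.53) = -1.15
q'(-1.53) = 0.73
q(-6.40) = -4.21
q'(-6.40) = 12.39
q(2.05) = 55.86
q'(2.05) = 37.53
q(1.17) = 28.55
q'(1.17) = 24.92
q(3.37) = 120.18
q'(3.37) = 60.80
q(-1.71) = -1.20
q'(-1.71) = -0.11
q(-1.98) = -1.02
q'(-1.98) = -1.18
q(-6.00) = 0.00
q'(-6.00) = 8.75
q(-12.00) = -313.50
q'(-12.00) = 113.75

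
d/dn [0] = 0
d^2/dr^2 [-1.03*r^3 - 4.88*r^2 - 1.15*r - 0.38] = -6.18*r - 9.76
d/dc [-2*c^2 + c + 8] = 1 - 4*c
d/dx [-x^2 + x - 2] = 1 - 2*x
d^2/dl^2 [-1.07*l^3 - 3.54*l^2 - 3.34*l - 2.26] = -6.42*l - 7.08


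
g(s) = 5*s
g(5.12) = 25.60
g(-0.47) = -2.35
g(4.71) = 23.55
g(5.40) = 27.00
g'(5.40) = 5.00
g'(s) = 5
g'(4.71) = 5.00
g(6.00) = 30.00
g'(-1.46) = 5.00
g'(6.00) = 5.00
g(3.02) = 15.10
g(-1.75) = -8.75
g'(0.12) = 5.00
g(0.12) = 0.60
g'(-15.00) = 5.00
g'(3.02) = 5.00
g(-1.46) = -7.30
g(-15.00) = -75.00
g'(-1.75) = 5.00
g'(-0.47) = 5.00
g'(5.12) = 5.00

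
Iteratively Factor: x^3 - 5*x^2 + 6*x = (x - 3)*(x^2 - 2*x) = (x - 3)*(x - 2)*(x)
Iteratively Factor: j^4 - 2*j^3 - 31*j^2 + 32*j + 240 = (j - 4)*(j^3 + 2*j^2 - 23*j - 60) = (j - 5)*(j - 4)*(j^2 + 7*j + 12) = (j - 5)*(j - 4)*(j + 3)*(j + 4)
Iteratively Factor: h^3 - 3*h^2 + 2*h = (h - 2)*(h^2 - h) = (h - 2)*(h - 1)*(h)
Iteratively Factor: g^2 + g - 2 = (g + 2)*(g - 1)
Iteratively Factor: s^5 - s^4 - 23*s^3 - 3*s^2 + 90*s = (s + 3)*(s^4 - 4*s^3 - 11*s^2 + 30*s) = (s - 5)*(s + 3)*(s^3 + s^2 - 6*s) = s*(s - 5)*(s + 3)*(s^2 + s - 6) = s*(s - 5)*(s + 3)^2*(s - 2)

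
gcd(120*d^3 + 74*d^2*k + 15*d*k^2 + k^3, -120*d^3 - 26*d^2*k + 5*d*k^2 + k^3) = 24*d^2 + 10*d*k + k^2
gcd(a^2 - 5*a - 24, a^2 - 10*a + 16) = a - 8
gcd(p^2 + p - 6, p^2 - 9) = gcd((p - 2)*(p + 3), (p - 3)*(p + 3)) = p + 3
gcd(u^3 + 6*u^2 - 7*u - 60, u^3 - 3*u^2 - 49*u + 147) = u - 3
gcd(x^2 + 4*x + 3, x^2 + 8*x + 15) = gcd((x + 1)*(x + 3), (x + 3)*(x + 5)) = x + 3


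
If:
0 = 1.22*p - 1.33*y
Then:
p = 1.09016393442623*y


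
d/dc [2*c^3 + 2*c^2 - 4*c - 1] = 6*c^2 + 4*c - 4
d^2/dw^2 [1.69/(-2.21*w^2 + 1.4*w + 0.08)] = (-16.508258*w^2 + 10.45772*w + 1.69*(4.42*w - 1.4)*(8.84*w - 2.8) + 0.597584)/(-2.21*w^2 + 1.4*w + 0.08)^3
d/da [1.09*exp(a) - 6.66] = 1.09*exp(a)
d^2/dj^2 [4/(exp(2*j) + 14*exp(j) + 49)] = (16*exp(j) - 56)*exp(j)/(exp(4*j) + 28*exp(3*j) + 294*exp(2*j) + 1372*exp(j) + 2401)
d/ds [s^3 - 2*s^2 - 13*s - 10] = 3*s^2 - 4*s - 13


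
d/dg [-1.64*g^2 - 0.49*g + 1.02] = -3.28*g - 0.49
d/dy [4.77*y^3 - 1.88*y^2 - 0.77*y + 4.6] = 14.31*y^2 - 3.76*y - 0.77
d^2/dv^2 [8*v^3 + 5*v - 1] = 48*v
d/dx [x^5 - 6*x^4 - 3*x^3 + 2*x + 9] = 5*x^4 - 24*x^3 - 9*x^2 + 2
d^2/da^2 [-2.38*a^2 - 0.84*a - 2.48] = -4.76000000000000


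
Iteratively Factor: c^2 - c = (c)*(c - 1)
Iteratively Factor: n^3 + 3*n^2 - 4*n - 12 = (n + 3)*(n^2 - 4) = (n - 2)*(n + 3)*(n + 2)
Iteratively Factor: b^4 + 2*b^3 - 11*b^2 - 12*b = (b)*(b^3 + 2*b^2 - 11*b - 12) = b*(b + 4)*(b^2 - 2*b - 3) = b*(b - 3)*(b + 4)*(b + 1)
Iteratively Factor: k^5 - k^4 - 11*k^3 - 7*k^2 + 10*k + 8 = (k + 2)*(k^4 - 3*k^3 - 5*k^2 + 3*k + 4) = (k - 1)*(k + 2)*(k^3 - 2*k^2 - 7*k - 4) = (k - 4)*(k - 1)*(k + 2)*(k^2 + 2*k + 1) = (k - 4)*(k - 1)*(k + 1)*(k + 2)*(k + 1)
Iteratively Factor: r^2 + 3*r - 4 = (r - 1)*(r + 4)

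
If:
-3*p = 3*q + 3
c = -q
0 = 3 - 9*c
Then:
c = 1/3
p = -2/3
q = -1/3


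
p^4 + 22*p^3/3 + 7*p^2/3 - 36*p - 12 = (p - 2)*(p + 1/3)*(p + 3)*(p + 6)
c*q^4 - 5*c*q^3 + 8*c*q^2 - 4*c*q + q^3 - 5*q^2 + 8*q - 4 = (q - 2)^2*(q - 1)*(c*q + 1)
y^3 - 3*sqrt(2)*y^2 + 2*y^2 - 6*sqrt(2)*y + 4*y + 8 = (y + 2)*(y - 2*sqrt(2))*(y - sqrt(2))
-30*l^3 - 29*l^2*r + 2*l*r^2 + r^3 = (-5*l + r)*(l + r)*(6*l + r)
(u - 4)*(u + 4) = u^2 - 16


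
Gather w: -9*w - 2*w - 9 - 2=-11*w - 11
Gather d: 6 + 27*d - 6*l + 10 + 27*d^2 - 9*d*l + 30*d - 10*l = 27*d^2 + d*(57 - 9*l) - 16*l + 16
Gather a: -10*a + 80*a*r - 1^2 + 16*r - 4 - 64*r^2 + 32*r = a*(80*r - 10) - 64*r^2 + 48*r - 5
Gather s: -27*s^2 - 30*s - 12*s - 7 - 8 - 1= -27*s^2 - 42*s - 16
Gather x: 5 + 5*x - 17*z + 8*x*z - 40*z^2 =x*(8*z + 5) - 40*z^2 - 17*z + 5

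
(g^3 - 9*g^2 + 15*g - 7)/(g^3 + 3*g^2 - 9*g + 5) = (g - 7)/(g + 5)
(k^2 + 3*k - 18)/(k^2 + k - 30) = (k - 3)/(k - 5)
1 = 1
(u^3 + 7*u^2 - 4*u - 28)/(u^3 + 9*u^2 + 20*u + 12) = (u^2 + 5*u - 14)/(u^2 + 7*u + 6)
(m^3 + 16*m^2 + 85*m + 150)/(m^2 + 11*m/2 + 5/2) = 2*(m^2 + 11*m + 30)/(2*m + 1)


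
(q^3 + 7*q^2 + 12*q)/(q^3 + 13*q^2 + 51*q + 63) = q*(q + 4)/(q^2 + 10*q + 21)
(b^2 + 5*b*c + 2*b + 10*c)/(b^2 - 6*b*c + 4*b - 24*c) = (b^2 + 5*b*c + 2*b + 10*c)/(b^2 - 6*b*c + 4*b - 24*c)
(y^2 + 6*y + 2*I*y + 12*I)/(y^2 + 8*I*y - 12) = (y + 6)/(y + 6*I)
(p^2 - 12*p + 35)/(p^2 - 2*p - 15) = (p - 7)/(p + 3)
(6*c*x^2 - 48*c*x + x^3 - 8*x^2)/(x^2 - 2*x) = (6*c*x - 48*c + x^2 - 8*x)/(x - 2)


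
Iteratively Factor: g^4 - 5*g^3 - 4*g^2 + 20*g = (g - 5)*(g^3 - 4*g) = (g - 5)*(g - 2)*(g^2 + 2*g) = g*(g - 5)*(g - 2)*(g + 2)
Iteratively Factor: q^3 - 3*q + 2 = (q + 2)*(q^2 - 2*q + 1) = (q - 1)*(q + 2)*(q - 1)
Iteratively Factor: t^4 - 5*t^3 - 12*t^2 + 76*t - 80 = (t + 4)*(t^3 - 9*t^2 + 24*t - 20) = (t - 2)*(t + 4)*(t^2 - 7*t + 10) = (t - 5)*(t - 2)*(t + 4)*(t - 2)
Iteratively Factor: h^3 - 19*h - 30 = (h + 3)*(h^2 - 3*h - 10) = (h + 2)*(h + 3)*(h - 5)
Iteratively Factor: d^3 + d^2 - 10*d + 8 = (d - 1)*(d^2 + 2*d - 8) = (d - 2)*(d - 1)*(d + 4)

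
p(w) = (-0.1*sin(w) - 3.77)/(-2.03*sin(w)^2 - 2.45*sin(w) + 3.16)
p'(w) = (4.06*sin(w)*cos(w) + 2.45*cos(w))*(-0.1*sin(w) - 3.77)/(-2.03*sin(w)^2 - 2.45*sin(w) + 3.16)^2 - 0.1*cos(w)/(-2.03*sin(w)^2 - 2.45*sin(w) + 3.16) = (-15.3062*sin(w) + 0.1015*cos(2*w) - 9.654)*cos(w)/(2.03*sin(w)^2 + 2.45*sin(w) - 3.16)^2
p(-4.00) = -26.86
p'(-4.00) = 677.89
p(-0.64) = -0.95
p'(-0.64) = -0.03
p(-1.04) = -0.98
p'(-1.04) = 0.12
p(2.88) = -1.59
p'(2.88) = 2.29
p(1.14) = 5.20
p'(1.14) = -17.91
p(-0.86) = -0.96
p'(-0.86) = 0.08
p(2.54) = -3.41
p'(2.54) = 11.95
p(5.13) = -0.99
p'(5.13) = 0.13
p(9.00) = -2.11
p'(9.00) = 4.44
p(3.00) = -1.36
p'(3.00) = 1.51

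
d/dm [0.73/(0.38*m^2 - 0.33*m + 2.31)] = (0.2409 - 0.5548*m)/(0.38*m^2 - 0.33*m + 2.31)^2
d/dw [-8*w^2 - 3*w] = -16*w - 3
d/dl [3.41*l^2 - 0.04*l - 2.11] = 6.82*l - 0.04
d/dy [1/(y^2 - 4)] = -2*y/(y^2 - 4)^2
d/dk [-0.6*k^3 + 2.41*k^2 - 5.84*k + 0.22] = -1.8*k^2 + 4.82*k - 5.84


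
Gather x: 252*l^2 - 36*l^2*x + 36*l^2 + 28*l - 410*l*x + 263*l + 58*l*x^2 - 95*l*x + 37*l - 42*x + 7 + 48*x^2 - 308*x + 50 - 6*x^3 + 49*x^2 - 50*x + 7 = 288*l^2 + 328*l - 6*x^3 + x^2*(58*l + 97) + x*(-36*l^2 - 505*l - 400) + 64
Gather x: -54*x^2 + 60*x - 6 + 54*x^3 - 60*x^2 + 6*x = 54*x^3 - 114*x^2 + 66*x - 6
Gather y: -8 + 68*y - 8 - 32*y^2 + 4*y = -32*y^2 + 72*y - 16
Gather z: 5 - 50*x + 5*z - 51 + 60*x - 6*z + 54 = 10*x - z + 8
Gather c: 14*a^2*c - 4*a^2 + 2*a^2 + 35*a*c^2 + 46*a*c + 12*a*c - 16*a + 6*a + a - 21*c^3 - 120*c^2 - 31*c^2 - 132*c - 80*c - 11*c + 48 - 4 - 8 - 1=-2*a^2 - 9*a - 21*c^3 + c^2*(35*a - 151) + c*(14*a^2 + 58*a - 223) + 35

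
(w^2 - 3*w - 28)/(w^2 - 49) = (w + 4)/(w + 7)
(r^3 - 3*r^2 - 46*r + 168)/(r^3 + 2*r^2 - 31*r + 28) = (r - 6)/(r - 1)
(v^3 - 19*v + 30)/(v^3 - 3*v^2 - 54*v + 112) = (v^2 + 2*v - 15)/(v^2 - v - 56)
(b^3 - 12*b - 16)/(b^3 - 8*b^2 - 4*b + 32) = (b^2 - 2*b - 8)/(b^2 - 10*b + 16)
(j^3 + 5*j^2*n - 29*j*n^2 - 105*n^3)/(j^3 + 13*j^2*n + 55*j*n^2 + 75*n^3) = (j^2 + 2*j*n - 35*n^2)/(j^2 + 10*j*n + 25*n^2)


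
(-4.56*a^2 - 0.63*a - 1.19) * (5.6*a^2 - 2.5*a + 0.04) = -25.536*a^4 + 7.872*a^3 - 5.2714*a^2 + 2.9498*a - 0.0476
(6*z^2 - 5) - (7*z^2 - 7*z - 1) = -z^2 + 7*z - 4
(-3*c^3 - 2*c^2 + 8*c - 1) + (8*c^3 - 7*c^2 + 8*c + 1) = 5*c^3 - 9*c^2 + 16*c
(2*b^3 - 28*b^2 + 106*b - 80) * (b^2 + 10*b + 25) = 2*b^5 - 8*b^4 - 124*b^3 + 280*b^2 + 1850*b - 2000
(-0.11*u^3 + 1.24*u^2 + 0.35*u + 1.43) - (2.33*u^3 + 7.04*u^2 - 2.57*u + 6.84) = -2.44*u^3 - 5.8*u^2 + 2.92*u - 5.41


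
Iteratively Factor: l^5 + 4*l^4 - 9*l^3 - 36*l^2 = (l - 3)*(l^4 + 7*l^3 + 12*l^2) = l*(l - 3)*(l^3 + 7*l^2 + 12*l) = l^2*(l - 3)*(l^2 + 7*l + 12) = l^2*(l - 3)*(l + 4)*(l + 3)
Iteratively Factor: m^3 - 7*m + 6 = (m - 1)*(m^2 + m - 6) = (m - 1)*(m + 3)*(m - 2)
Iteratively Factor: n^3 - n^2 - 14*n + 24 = (n + 4)*(n^2 - 5*n + 6) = (n - 3)*(n + 4)*(n - 2)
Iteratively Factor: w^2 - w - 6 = (w - 3)*(w + 2)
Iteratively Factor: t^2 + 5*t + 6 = (t + 2)*(t + 3)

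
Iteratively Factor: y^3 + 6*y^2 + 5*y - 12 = (y - 1)*(y^2 + 7*y + 12) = (y - 1)*(y + 3)*(y + 4)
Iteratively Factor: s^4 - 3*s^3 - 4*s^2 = (s)*(s^3 - 3*s^2 - 4*s) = s*(s - 4)*(s^2 + s) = s^2*(s - 4)*(s + 1)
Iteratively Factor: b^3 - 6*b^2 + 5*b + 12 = (b + 1)*(b^2 - 7*b + 12) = (b - 4)*(b + 1)*(b - 3)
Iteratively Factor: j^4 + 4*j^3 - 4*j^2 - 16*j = (j)*(j^3 + 4*j^2 - 4*j - 16) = j*(j + 4)*(j^2 - 4) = j*(j + 2)*(j + 4)*(j - 2)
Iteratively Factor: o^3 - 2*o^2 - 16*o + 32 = (o - 2)*(o^2 - 16) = (o - 4)*(o - 2)*(o + 4)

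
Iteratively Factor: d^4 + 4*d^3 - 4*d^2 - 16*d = (d + 2)*(d^3 + 2*d^2 - 8*d) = d*(d + 2)*(d^2 + 2*d - 8) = d*(d - 2)*(d + 2)*(d + 4)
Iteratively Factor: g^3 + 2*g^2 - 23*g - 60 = (g + 4)*(g^2 - 2*g - 15) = (g - 5)*(g + 4)*(g + 3)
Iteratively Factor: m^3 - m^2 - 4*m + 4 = (m + 2)*(m^2 - 3*m + 2) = (m - 1)*(m + 2)*(m - 2)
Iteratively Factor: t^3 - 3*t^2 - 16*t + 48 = (t - 3)*(t^2 - 16) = (t - 4)*(t - 3)*(t + 4)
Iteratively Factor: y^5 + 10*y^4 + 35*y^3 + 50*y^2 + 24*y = (y + 4)*(y^4 + 6*y^3 + 11*y^2 + 6*y) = y*(y + 4)*(y^3 + 6*y^2 + 11*y + 6) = y*(y + 3)*(y + 4)*(y^2 + 3*y + 2) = y*(y + 1)*(y + 3)*(y + 4)*(y + 2)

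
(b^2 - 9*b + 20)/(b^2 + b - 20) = (b - 5)/(b + 5)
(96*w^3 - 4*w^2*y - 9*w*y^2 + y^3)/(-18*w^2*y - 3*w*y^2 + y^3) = (32*w^2 - 12*w*y + y^2)/(y*(-6*w + y))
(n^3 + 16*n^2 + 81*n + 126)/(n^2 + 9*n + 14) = (n^2 + 9*n + 18)/(n + 2)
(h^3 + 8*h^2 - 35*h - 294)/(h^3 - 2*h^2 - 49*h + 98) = (h^2 + h - 42)/(h^2 - 9*h + 14)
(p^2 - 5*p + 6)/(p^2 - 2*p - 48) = (-p^2 + 5*p - 6)/(-p^2 + 2*p + 48)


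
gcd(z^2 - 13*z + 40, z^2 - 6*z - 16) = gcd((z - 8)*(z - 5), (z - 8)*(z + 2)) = z - 8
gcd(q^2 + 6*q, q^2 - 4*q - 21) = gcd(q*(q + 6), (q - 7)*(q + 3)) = 1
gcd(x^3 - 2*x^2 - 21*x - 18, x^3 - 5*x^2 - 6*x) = x^2 - 5*x - 6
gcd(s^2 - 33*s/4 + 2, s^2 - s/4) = s - 1/4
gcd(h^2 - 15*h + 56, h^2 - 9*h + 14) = h - 7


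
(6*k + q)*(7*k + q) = 42*k^2 + 13*k*q + q^2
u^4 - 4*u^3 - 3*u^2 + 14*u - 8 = (u - 4)*(u - 1)^2*(u + 2)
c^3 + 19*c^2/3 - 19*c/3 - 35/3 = (c - 5/3)*(c + 1)*(c + 7)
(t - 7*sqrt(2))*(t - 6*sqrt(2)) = t^2 - 13*sqrt(2)*t + 84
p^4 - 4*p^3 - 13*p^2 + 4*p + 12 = (p - 6)*(p - 1)*(p + 1)*(p + 2)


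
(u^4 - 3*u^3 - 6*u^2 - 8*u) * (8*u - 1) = 8*u^5 - 25*u^4 - 45*u^3 - 58*u^2 + 8*u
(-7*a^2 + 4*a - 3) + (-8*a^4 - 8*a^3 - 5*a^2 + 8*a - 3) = -8*a^4 - 8*a^3 - 12*a^2 + 12*a - 6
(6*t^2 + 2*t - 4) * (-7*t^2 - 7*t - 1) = -42*t^4 - 56*t^3 + 8*t^2 + 26*t + 4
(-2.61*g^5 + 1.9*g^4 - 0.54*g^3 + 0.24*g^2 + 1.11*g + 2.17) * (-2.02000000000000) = 5.2722*g^5 - 3.838*g^4 + 1.0908*g^3 - 0.4848*g^2 - 2.2422*g - 4.3834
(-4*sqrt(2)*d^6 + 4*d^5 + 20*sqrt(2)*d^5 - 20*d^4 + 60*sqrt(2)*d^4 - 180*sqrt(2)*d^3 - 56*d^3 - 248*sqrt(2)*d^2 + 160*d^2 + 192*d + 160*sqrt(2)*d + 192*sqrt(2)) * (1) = -4*sqrt(2)*d^6 + 4*d^5 + 20*sqrt(2)*d^5 - 20*d^4 + 60*sqrt(2)*d^4 - 180*sqrt(2)*d^3 - 56*d^3 - 248*sqrt(2)*d^2 + 160*d^2 + 192*d + 160*sqrt(2)*d + 192*sqrt(2)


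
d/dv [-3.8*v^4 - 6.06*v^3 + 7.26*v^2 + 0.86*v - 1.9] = -15.2*v^3 - 18.18*v^2 + 14.52*v + 0.86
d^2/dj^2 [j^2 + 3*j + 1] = 2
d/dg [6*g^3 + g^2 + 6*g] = 18*g^2 + 2*g + 6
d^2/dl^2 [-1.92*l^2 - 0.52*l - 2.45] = -3.84000000000000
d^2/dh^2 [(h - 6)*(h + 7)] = 2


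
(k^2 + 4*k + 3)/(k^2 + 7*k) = (k^2 + 4*k + 3)/(k*(k + 7))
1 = 1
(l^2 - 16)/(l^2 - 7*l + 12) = (l + 4)/(l - 3)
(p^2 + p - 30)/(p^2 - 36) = (p - 5)/(p - 6)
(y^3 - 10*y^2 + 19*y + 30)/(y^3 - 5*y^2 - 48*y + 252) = (y^2 - 4*y - 5)/(y^2 + y - 42)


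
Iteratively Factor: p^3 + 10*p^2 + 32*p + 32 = (p + 4)*(p^2 + 6*p + 8) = (p + 2)*(p + 4)*(p + 4)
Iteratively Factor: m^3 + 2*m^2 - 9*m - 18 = (m - 3)*(m^2 + 5*m + 6) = (m - 3)*(m + 3)*(m + 2)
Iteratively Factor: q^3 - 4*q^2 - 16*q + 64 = (q - 4)*(q^2 - 16) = (q - 4)^2*(q + 4)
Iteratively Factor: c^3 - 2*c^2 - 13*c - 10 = (c - 5)*(c^2 + 3*c + 2) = (c - 5)*(c + 2)*(c + 1)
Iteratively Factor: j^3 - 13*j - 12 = (j + 1)*(j^2 - j - 12) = (j - 4)*(j + 1)*(j + 3)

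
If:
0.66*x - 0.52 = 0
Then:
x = 0.79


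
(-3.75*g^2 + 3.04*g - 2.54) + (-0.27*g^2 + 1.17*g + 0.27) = -4.02*g^2 + 4.21*g - 2.27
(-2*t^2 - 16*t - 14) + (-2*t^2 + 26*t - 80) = -4*t^2 + 10*t - 94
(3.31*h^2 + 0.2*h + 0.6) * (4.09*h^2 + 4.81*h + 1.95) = 13.5379*h^4 + 16.7391*h^3 + 9.8705*h^2 + 3.276*h + 1.17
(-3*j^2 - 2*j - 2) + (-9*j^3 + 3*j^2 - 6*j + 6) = -9*j^3 - 8*j + 4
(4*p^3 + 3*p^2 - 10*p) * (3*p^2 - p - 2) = 12*p^5 + 5*p^4 - 41*p^3 + 4*p^2 + 20*p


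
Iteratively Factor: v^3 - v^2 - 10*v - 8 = (v + 2)*(v^2 - 3*v - 4) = (v - 4)*(v + 2)*(v + 1)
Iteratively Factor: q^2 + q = (q)*(q + 1)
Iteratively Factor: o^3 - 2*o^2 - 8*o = (o + 2)*(o^2 - 4*o) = o*(o + 2)*(o - 4)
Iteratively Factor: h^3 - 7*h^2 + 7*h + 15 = (h - 3)*(h^2 - 4*h - 5) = (h - 5)*(h - 3)*(h + 1)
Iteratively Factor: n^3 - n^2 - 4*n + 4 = (n - 1)*(n^2 - 4) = (n - 2)*(n - 1)*(n + 2)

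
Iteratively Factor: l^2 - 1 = (l + 1)*(l - 1)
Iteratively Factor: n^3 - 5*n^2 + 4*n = (n)*(n^2 - 5*n + 4) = n*(n - 4)*(n - 1)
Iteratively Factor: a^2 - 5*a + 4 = (a - 1)*(a - 4)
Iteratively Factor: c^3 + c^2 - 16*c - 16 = (c + 4)*(c^2 - 3*c - 4) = (c - 4)*(c + 4)*(c + 1)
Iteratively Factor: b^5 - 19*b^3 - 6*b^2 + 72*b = (b - 4)*(b^4 + 4*b^3 - 3*b^2 - 18*b) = (b - 4)*(b + 3)*(b^3 + b^2 - 6*b) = (b - 4)*(b - 2)*(b + 3)*(b^2 + 3*b) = (b - 4)*(b - 2)*(b + 3)^2*(b)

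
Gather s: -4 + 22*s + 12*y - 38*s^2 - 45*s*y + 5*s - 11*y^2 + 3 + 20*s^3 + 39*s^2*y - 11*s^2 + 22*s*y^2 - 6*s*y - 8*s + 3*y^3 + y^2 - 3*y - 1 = 20*s^3 + s^2*(39*y - 49) + s*(22*y^2 - 51*y + 19) + 3*y^3 - 10*y^2 + 9*y - 2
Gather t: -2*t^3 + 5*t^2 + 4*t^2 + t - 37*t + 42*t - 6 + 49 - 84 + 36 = -2*t^3 + 9*t^2 + 6*t - 5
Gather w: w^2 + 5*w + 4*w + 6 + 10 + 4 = w^2 + 9*w + 20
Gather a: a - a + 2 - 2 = 0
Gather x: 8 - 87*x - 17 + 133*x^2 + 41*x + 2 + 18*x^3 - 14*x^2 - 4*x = 18*x^3 + 119*x^2 - 50*x - 7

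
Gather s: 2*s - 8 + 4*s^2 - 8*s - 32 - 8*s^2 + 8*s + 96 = -4*s^2 + 2*s + 56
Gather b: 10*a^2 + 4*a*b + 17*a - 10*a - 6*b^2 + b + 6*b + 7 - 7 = 10*a^2 + 7*a - 6*b^2 + b*(4*a + 7)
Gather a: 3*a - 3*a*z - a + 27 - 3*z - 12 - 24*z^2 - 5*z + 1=a*(2 - 3*z) - 24*z^2 - 8*z + 16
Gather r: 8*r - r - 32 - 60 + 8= 7*r - 84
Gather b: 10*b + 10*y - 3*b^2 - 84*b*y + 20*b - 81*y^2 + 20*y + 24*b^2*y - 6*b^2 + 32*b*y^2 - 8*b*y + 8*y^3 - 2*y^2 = b^2*(24*y - 9) + b*(32*y^2 - 92*y + 30) + 8*y^3 - 83*y^2 + 30*y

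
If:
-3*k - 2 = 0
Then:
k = -2/3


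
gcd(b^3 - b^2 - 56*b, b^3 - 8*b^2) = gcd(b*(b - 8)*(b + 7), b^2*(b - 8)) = b^2 - 8*b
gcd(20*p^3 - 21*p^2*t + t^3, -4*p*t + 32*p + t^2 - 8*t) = 4*p - t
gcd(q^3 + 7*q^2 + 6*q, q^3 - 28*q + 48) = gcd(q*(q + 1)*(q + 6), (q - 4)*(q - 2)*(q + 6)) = q + 6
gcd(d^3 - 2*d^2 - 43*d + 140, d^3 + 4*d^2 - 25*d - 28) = d^2 + 3*d - 28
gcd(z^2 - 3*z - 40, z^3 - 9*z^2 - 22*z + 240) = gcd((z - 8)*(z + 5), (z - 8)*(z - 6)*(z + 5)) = z^2 - 3*z - 40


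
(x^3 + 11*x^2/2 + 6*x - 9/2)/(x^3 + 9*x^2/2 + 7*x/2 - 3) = (x + 3)/(x + 2)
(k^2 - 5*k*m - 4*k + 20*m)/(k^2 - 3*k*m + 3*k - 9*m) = (k^2 - 5*k*m - 4*k + 20*m)/(k^2 - 3*k*m + 3*k - 9*m)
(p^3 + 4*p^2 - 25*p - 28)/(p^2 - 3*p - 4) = p + 7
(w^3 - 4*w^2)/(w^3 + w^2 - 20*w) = w/(w + 5)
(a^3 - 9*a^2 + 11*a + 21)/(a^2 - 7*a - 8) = (a^2 - 10*a + 21)/(a - 8)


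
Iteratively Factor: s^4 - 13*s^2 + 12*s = (s + 4)*(s^3 - 4*s^2 + 3*s) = (s - 3)*(s + 4)*(s^2 - s) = (s - 3)*(s - 1)*(s + 4)*(s)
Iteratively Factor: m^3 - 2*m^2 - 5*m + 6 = (m - 1)*(m^2 - m - 6) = (m - 1)*(m + 2)*(m - 3)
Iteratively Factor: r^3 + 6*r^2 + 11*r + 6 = (r + 3)*(r^2 + 3*r + 2) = (r + 1)*(r + 3)*(r + 2)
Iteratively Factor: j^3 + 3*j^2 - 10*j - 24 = (j + 2)*(j^2 + j - 12) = (j + 2)*(j + 4)*(j - 3)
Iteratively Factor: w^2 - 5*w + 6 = (w - 2)*(w - 3)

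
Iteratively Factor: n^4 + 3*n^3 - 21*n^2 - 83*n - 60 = (n - 5)*(n^3 + 8*n^2 + 19*n + 12) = (n - 5)*(n + 3)*(n^2 + 5*n + 4) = (n - 5)*(n + 3)*(n + 4)*(n + 1)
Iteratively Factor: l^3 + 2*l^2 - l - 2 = (l + 2)*(l^2 - 1) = (l + 1)*(l + 2)*(l - 1)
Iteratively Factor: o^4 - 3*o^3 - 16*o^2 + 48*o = (o - 3)*(o^3 - 16*o) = (o - 3)*(o + 4)*(o^2 - 4*o) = (o - 4)*(o - 3)*(o + 4)*(o)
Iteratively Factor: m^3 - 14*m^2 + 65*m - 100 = (m - 4)*(m^2 - 10*m + 25) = (m - 5)*(m - 4)*(m - 5)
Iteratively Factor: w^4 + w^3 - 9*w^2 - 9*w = (w)*(w^3 + w^2 - 9*w - 9) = w*(w - 3)*(w^2 + 4*w + 3) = w*(w - 3)*(w + 3)*(w + 1)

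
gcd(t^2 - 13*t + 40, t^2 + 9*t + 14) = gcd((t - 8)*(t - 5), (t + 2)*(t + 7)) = 1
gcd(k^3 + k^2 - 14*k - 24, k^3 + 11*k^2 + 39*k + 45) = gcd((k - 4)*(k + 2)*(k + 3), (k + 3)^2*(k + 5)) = k + 3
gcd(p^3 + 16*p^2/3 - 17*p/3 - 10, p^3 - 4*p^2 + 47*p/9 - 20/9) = p - 5/3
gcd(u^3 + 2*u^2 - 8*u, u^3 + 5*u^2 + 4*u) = u^2 + 4*u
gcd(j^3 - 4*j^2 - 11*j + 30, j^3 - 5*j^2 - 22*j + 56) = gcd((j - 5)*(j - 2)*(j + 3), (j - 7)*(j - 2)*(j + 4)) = j - 2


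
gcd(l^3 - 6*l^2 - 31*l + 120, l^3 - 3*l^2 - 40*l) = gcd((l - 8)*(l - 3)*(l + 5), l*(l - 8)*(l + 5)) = l^2 - 3*l - 40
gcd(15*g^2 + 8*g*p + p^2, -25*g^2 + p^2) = 5*g + p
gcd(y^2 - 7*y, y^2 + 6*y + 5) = 1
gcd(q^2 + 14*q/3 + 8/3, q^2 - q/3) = 1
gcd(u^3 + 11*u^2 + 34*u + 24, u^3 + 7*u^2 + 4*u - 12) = u + 6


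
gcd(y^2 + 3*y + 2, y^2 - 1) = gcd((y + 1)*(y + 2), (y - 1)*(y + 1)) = y + 1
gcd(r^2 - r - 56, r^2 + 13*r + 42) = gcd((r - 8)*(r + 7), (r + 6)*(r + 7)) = r + 7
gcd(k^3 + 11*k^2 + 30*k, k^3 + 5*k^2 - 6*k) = k^2 + 6*k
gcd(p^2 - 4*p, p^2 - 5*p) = p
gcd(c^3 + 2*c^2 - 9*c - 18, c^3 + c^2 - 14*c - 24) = c^2 + 5*c + 6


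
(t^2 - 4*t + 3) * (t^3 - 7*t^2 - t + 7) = t^5 - 11*t^4 + 30*t^3 - 10*t^2 - 31*t + 21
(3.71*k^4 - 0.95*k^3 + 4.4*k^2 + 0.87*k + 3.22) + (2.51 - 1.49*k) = 3.71*k^4 - 0.95*k^3 + 4.4*k^2 - 0.62*k + 5.73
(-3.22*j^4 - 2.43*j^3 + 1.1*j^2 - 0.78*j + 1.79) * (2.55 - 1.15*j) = 3.703*j^5 - 5.4165*j^4 - 7.4615*j^3 + 3.702*j^2 - 4.0475*j + 4.5645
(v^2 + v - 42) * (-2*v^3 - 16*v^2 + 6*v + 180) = -2*v^5 - 18*v^4 + 74*v^3 + 858*v^2 - 72*v - 7560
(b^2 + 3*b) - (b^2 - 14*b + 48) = 17*b - 48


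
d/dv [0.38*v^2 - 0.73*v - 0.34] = 0.76*v - 0.73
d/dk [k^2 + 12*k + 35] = 2*k + 12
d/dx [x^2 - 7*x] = 2*x - 7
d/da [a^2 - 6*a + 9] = 2*a - 6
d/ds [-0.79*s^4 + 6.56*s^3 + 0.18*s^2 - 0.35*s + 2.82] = -3.16*s^3 + 19.68*s^2 + 0.36*s - 0.35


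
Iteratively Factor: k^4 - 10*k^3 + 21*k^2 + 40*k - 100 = (k - 5)*(k^3 - 5*k^2 - 4*k + 20) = (k - 5)*(k + 2)*(k^2 - 7*k + 10) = (k - 5)^2*(k + 2)*(k - 2)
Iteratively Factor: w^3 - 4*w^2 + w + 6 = (w - 2)*(w^2 - 2*w - 3) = (w - 3)*(w - 2)*(w + 1)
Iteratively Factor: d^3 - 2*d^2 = (d)*(d^2 - 2*d) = d^2*(d - 2)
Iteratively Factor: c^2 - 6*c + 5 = (c - 1)*(c - 5)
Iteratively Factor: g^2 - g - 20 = (g - 5)*(g + 4)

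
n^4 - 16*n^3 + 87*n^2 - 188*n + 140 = (n - 7)*(n - 5)*(n - 2)^2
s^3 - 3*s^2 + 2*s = s*(s - 2)*(s - 1)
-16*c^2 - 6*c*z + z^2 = (-8*c + z)*(2*c + z)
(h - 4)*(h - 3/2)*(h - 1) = h^3 - 13*h^2/2 + 23*h/2 - 6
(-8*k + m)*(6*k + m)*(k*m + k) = -48*k^3*m - 48*k^3 - 2*k^2*m^2 - 2*k^2*m + k*m^3 + k*m^2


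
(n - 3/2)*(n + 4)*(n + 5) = n^3 + 15*n^2/2 + 13*n/2 - 30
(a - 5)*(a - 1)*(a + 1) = a^3 - 5*a^2 - a + 5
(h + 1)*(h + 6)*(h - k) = h^3 - h^2*k + 7*h^2 - 7*h*k + 6*h - 6*k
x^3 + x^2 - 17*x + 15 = (x - 3)*(x - 1)*(x + 5)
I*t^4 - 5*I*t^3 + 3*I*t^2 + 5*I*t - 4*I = (t - 4)*(t - 1)*(t + 1)*(I*t - I)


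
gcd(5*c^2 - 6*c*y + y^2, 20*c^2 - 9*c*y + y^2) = -5*c + y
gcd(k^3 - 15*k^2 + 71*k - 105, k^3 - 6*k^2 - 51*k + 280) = k - 5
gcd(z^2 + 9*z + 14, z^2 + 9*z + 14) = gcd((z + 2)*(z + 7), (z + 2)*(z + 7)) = z^2 + 9*z + 14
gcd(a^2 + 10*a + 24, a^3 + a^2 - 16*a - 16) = a + 4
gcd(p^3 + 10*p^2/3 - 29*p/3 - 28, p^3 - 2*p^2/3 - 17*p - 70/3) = p + 7/3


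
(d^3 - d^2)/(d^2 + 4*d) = d*(d - 1)/(d + 4)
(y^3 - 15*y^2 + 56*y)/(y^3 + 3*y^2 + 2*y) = (y^2 - 15*y + 56)/(y^2 + 3*y + 2)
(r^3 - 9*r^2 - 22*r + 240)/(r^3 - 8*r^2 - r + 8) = (r^2 - r - 30)/(r^2 - 1)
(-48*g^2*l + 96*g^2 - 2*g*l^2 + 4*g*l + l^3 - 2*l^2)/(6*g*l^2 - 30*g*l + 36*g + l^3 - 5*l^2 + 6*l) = (-8*g + l)/(l - 3)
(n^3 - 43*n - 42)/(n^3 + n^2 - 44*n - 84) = (n + 1)/(n + 2)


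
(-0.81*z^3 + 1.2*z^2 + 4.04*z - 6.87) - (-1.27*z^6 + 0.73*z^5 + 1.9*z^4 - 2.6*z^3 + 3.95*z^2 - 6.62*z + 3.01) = 1.27*z^6 - 0.73*z^5 - 1.9*z^4 + 1.79*z^3 - 2.75*z^2 + 10.66*z - 9.88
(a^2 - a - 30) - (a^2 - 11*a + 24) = 10*a - 54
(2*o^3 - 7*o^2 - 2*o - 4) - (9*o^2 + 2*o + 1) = 2*o^3 - 16*o^2 - 4*o - 5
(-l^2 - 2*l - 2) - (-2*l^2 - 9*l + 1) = l^2 + 7*l - 3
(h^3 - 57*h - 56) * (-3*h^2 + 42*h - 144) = -3*h^5 + 42*h^4 + 27*h^3 - 2226*h^2 + 5856*h + 8064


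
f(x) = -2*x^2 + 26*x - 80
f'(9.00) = -10.00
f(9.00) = -8.00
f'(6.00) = 2.00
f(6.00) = 4.00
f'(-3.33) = 39.32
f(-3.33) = -188.76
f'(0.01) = 25.96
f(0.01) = -79.74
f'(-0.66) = 28.64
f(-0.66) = -98.03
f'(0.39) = 24.44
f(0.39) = -70.16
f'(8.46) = -7.84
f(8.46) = -3.18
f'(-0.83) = 29.32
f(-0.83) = -102.96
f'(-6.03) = 50.12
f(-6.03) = -309.50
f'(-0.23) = 26.92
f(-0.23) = -86.09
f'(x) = 26 - 4*x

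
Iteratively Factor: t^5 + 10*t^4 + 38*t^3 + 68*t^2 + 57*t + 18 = (t + 3)*(t^4 + 7*t^3 + 17*t^2 + 17*t + 6) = (t + 2)*(t + 3)*(t^3 + 5*t^2 + 7*t + 3) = (t + 2)*(t + 3)^2*(t^2 + 2*t + 1) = (t + 1)*(t + 2)*(t + 3)^2*(t + 1)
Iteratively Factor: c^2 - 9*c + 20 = (c - 5)*(c - 4)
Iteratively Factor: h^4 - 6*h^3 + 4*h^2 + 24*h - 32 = (h + 2)*(h^3 - 8*h^2 + 20*h - 16) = (h - 4)*(h + 2)*(h^2 - 4*h + 4) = (h - 4)*(h - 2)*(h + 2)*(h - 2)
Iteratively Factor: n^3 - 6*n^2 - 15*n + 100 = (n - 5)*(n^2 - n - 20) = (n - 5)^2*(n + 4)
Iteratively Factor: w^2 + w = (w)*(w + 1)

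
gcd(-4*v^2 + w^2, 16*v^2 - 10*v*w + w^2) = 2*v - w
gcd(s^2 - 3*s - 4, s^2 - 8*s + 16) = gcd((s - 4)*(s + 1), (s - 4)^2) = s - 4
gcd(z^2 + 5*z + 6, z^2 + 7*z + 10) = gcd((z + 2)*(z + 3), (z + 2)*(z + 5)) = z + 2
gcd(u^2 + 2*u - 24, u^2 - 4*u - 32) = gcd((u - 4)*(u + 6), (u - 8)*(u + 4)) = 1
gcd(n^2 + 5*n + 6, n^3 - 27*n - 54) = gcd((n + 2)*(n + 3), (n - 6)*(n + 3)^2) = n + 3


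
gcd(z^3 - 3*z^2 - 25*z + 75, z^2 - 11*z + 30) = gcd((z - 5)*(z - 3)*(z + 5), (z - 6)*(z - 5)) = z - 5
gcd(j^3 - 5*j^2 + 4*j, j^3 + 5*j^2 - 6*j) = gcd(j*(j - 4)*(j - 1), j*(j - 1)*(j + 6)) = j^2 - j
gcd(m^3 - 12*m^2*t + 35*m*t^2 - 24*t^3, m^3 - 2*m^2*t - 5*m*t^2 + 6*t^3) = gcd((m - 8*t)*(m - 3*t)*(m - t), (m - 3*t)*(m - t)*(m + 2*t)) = m^2 - 4*m*t + 3*t^2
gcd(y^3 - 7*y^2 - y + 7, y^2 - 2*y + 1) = y - 1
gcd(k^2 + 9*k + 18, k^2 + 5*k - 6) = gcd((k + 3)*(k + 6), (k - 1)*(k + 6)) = k + 6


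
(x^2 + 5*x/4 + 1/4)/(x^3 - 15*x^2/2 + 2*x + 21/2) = (4*x + 1)/(2*(2*x^2 - 17*x + 21))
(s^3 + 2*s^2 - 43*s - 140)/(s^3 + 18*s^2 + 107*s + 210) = (s^2 - 3*s - 28)/(s^2 + 13*s + 42)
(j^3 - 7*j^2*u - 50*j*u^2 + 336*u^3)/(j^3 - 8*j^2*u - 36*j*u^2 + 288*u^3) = (j + 7*u)/(j + 6*u)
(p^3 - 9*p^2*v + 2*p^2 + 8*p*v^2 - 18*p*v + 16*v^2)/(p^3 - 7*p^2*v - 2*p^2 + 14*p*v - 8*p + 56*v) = (p^2 - 9*p*v + 8*v^2)/(p^2 - 7*p*v - 4*p + 28*v)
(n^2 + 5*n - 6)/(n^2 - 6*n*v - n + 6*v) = (-n - 6)/(-n + 6*v)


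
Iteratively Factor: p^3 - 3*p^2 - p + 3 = (p + 1)*(p^2 - 4*p + 3) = (p - 1)*(p + 1)*(p - 3)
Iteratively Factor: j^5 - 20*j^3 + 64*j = (j - 4)*(j^4 + 4*j^3 - 4*j^2 - 16*j) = (j - 4)*(j - 2)*(j^3 + 6*j^2 + 8*j) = j*(j - 4)*(j - 2)*(j^2 + 6*j + 8) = j*(j - 4)*(j - 2)*(j + 2)*(j + 4)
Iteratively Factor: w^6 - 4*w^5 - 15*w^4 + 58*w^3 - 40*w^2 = (w - 1)*(w^5 - 3*w^4 - 18*w^3 + 40*w^2) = (w - 2)*(w - 1)*(w^4 - w^3 - 20*w^2) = (w - 5)*(w - 2)*(w - 1)*(w^3 + 4*w^2) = w*(w - 5)*(w - 2)*(w - 1)*(w^2 + 4*w) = w*(w - 5)*(w - 2)*(w - 1)*(w + 4)*(w)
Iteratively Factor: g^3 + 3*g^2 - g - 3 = (g + 1)*(g^2 + 2*g - 3) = (g - 1)*(g + 1)*(g + 3)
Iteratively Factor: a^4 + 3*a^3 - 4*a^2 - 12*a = (a + 3)*(a^3 - 4*a) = a*(a + 3)*(a^2 - 4) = a*(a - 2)*(a + 3)*(a + 2)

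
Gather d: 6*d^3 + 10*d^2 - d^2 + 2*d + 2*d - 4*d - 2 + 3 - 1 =6*d^3 + 9*d^2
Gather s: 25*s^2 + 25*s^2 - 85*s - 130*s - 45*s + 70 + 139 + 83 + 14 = 50*s^2 - 260*s + 306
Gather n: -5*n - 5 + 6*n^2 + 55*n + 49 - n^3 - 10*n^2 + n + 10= -n^3 - 4*n^2 + 51*n + 54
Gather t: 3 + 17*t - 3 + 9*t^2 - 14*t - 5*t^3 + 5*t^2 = -5*t^3 + 14*t^2 + 3*t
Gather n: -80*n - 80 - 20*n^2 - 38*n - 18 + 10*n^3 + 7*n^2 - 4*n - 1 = 10*n^3 - 13*n^2 - 122*n - 99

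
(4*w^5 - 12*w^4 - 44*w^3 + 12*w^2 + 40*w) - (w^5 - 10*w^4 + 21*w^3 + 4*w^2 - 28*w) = 3*w^5 - 2*w^4 - 65*w^3 + 8*w^2 + 68*w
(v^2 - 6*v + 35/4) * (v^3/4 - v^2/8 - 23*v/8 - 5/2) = v^5/4 - 13*v^4/8 + v^3/16 + 437*v^2/32 - 325*v/32 - 175/8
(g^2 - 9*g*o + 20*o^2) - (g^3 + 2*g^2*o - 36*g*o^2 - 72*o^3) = -g^3 - 2*g^2*o + g^2 + 36*g*o^2 - 9*g*o + 72*o^3 + 20*o^2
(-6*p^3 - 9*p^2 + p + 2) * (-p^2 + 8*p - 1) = 6*p^5 - 39*p^4 - 67*p^3 + 15*p^2 + 15*p - 2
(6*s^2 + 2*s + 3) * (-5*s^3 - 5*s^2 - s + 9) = -30*s^5 - 40*s^4 - 31*s^3 + 37*s^2 + 15*s + 27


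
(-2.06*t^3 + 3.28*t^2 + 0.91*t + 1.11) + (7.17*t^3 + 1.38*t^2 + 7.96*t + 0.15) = 5.11*t^3 + 4.66*t^2 + 8.87*t + 1.26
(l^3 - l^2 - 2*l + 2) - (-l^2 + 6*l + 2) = l^3 - 8*l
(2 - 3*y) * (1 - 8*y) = 24*y^2 - 19*y + 2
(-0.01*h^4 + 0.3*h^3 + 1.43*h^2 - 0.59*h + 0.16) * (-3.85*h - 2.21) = 0.0385*h^5 - 1.1329*h^4 - 6.1685*h^3 - 0.8888*h^2 + 0.6879*h - 0.3536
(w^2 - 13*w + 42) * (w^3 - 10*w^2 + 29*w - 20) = w^5 - 23*w^4 + 201*w^3 - 817*w^2 + 1478*w - 840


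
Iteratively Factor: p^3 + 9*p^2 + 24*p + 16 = (p + 4)*(p^2 + 5*p + 4) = (p + 4)^2*(p + 1)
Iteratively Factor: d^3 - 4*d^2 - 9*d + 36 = (d - 3)*(d^2 - d - 12) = (d - 3)*(d + 3)*(d - 4)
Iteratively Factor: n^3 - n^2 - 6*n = (n - 3)*(n^2 + 2*n) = n*(n - 3)*(n + 2)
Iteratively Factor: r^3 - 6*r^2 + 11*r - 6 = (r - 1)*(r^2 - 5*r + 6) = (r - 2)*(r - 1)*(r - 3)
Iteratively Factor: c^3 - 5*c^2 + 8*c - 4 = (c - 2)*(c^2 - 3*c + 2) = (c - 2)^2*(c - 1)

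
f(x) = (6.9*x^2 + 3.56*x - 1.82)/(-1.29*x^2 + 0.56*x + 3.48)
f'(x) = (2.58*x - 0.56)*(6.9*x^2 + 3.56*x - 1.82)/(-1.29*x^2 + 0.56*x + 3.48)^2 + (13.8*x + 3.56)/(-1.29*x^2 + 0.56*x + 3.48) = (8.4564*x^2 + 43.3284*x + 13.408)/(1.6641*x^4 - 1.4448*x^3 - 8.6648*x^2 + 3.8976*x + 12.1104)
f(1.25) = 6.20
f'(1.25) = 17.24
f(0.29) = -0.06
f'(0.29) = 2.14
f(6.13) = -6.72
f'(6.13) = 0.35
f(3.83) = -8.50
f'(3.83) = 1.72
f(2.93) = -11.40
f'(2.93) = 6.01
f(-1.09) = 1.87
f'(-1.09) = -13.30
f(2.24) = -23.46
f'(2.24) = 50.60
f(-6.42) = -4.87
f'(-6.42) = 0.03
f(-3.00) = -5.06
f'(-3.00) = -0.42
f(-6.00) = -4.86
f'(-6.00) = 0.03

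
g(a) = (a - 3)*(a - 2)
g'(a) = 2*a - 5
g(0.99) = 2.03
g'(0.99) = -3.02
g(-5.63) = 65.85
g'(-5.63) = -16.26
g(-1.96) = 19.64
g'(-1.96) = -8.92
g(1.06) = 1.82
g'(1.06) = -2.88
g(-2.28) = 22.60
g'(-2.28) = -9.56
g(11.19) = 75.27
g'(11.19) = 17.38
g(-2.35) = 23.27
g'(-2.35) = -9.70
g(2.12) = -0.11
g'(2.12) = -0.76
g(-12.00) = 210.00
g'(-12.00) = -29.00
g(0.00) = 6.00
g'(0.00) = -5.00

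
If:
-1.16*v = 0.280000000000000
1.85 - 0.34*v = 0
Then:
No Solution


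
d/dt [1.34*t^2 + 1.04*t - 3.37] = 2.68*t + 1.04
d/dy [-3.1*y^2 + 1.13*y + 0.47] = 1.13 - 6.2*y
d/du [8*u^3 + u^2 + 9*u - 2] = 24*u^2 + 2*u + 9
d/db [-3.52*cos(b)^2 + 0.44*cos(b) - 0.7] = (7.04*cos(b) - 0.44)*sin(b)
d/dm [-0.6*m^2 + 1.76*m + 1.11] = 1.76 - 1.2*m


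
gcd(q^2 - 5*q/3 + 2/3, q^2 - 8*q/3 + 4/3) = q - 2/3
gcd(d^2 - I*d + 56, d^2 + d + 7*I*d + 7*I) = d + 7*I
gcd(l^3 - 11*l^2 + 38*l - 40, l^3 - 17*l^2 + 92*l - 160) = l^2 - 9*l + 20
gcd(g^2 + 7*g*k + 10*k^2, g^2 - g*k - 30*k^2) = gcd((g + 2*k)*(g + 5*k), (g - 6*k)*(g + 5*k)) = g + 5*k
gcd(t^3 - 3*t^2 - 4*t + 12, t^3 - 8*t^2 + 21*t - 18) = t^2 - 5*t + 6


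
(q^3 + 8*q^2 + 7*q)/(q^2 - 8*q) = (q^2 + 8*q + 7)/(q - 8)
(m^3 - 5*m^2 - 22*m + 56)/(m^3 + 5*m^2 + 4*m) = (m^2 - 9*m + 14)/(m*(m + 1))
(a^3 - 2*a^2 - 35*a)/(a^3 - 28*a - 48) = a*(-a^2 + 2*a + 35)/(-a^3 + 28*a + 48)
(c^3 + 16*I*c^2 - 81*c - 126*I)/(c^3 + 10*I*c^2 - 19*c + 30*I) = (c^2 + 10*I*c - 21)/(c^2 + 4*I*c + 5)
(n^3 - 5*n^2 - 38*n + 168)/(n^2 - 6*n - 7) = (n^2 + 2*n - 24)/(n + 1)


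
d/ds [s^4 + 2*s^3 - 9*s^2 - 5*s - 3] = 4*s^3 + 6*s^2 - 18*s - 5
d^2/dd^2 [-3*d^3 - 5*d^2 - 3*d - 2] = -18*d - 10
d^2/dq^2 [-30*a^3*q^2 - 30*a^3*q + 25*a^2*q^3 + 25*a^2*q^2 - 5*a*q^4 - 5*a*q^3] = 10*a*(-6*a^2 + 15*a*q + 5*a - 6*q^2 - 3*q)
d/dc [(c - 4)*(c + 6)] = 2*c + 2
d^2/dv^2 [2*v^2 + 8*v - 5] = 4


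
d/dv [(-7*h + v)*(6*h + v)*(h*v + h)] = h*(-42*h^2 - 2*h*v - h + 3*v^2 + 2*v)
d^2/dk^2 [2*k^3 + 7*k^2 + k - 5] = 12*k + 14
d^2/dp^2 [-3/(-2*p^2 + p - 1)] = 6*(-4*p^2 + 2*p + (4*p - 1)^2 - 2)/(2*p^2 - p + 1)^3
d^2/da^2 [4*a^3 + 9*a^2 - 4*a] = 24*a + 18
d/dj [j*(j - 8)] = 2*j - 8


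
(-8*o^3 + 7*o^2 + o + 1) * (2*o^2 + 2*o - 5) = -16*o^5 - 2*o^4 + 56*o^3 - 31*o^2 - 3*o - 5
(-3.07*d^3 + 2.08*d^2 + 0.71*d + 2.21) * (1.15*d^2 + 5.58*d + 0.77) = -3.5305*d^5 - 14.7386*d^4 + 10.059*d^3 + 8.1049*d^2 + 12.8785*d + 1.7017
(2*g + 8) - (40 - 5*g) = 7*g - 32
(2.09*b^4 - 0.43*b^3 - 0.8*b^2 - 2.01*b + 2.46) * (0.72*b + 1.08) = 1.5048*b^5 + 1.9476*b^4 - 1.0404*b^3 - 2.3112*b^2 - 0.3996*b + 2.6568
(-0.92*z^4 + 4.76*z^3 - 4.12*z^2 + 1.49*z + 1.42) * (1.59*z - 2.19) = -1.4628*z^5 + 9.5832*z^4 - 16.9752*z^3 + 11.3919*z^2 - 1.0053*z - 3.1098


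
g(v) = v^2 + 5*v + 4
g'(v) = 2*v + 5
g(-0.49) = 1.79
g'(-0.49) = 4.02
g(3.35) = 31.97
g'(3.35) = 11.70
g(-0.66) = 1.14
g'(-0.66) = 3.68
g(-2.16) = -2.13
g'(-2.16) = 0.68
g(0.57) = 7.17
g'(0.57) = 6.14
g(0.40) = 6.16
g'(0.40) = 5.80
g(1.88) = 16.93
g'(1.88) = 8.76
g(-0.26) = 2.77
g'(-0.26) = 4.48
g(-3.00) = -2.00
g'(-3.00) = -1.00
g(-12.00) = 88.00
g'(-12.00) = -19.00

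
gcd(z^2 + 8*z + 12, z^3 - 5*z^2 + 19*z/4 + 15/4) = 1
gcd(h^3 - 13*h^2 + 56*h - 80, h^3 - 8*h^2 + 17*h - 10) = h - 5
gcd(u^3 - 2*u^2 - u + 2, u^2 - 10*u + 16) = u - 2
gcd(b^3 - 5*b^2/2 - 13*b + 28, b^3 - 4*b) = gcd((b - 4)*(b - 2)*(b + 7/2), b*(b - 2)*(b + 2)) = b - 2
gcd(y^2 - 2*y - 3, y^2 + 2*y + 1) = y + 1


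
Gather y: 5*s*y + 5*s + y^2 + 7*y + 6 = 5*s + y^2 + y*(5*s + 7) + 6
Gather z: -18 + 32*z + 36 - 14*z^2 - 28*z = -14*z^2 + 4*z + 18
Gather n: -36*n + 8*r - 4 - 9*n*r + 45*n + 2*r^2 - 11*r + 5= n*(9 - 9*r) + 2*r^2 - 3*r + 1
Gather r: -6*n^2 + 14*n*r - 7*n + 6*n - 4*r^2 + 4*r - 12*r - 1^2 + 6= -6*n^2 - n - 4*r^2 + r*(14*n - 8) + 5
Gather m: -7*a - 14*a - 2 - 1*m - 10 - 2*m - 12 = -21*a - 3*m - 24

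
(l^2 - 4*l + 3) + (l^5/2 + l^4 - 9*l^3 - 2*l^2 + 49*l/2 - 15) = l^5/2 + l^4 - 9*l^3 - l^2 + 41*l/2 - 12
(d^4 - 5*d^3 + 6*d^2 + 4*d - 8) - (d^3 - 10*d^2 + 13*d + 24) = d^4 - 6*d^3 + 16*d^2 - 9*d - 32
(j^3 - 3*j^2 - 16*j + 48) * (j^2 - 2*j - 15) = j^5 - 5*j^4 - 25*j^3 + 125*j^2 + 144*j - 720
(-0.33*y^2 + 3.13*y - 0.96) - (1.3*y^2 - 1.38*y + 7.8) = -1.63*y^2 + 4.51*y - 8.76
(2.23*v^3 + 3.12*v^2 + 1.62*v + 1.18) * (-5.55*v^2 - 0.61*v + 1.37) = -12.3765*v^5 - 18.6763*v^4 - 7.8391*v^3 - 3.2628*v^2 + 1.4996*v + 1.6166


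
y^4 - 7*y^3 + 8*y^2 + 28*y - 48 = (y - 4)*(y - 3)*(y - 2)*(y + 2)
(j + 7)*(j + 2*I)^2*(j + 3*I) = j^4 + 7*j^3 + 7*I*j^3 - 16*j^2 + 49*I*j^2 - 112*j - 12*I*j - 84*I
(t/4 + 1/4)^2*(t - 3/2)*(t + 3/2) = t^4/16 + t^3/8 - 5*t^2/64 - 9*t/32 - 9/64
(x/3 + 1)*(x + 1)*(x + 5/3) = x^3/3 + 17*x^2/9 + 29*x/9 + 5/3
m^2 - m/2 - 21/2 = (m - 7/2)*(m + 3)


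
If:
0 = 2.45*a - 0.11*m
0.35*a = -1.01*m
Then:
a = 0.00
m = 0.00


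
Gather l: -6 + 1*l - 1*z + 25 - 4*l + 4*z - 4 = -3*l + 3*z + 15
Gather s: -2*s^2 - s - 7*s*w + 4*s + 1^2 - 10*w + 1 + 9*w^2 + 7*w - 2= -2*s^2 + s*(3 - 7*w) + 9*w^2 - 3*w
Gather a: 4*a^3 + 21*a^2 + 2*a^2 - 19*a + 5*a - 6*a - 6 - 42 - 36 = 4*a^3 + 23*a^2 - 20*a - 84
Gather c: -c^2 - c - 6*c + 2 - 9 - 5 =-c^2 - 7*c - 12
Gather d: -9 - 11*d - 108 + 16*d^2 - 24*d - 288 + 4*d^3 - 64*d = 4*d^3 + 16*d^2 - 99*d - 405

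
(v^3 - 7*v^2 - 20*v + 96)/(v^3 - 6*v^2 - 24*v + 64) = (v - 3)/(v - 2)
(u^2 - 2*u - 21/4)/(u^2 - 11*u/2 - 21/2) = (u - 7/2)/(u - 7)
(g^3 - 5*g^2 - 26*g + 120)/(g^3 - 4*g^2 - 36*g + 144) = (g + 5)/(g + 6)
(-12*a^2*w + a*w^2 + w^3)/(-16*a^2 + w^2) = w*(-3*a + w)/(-4*a + w)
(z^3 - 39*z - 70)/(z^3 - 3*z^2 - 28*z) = (z^2 + 7*z + 10)/(z*(z + 4))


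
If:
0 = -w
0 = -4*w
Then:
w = 0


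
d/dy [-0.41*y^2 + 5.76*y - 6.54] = 5.76 - 0.82*y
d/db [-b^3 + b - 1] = 1 - 3*b^2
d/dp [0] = 0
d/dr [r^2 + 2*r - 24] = 2*r + 2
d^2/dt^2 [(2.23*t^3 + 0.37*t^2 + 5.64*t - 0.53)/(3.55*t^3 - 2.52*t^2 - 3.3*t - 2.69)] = (5.6843418860808e-14*t^7 + 49.2250099999999*t^6 + 583.2153*t^5 - 101.33262*t^4 + 341.288314*t^3 + 767.094912*t^2 - 189.387864*t - 99.135718)/(44.738875*t^9 - 95.2749*t^8 - 57.13299*t^7 + 59.425617*t^6 + 197.49798*t^5 + 55.503972*t^4 - 93.092775*t^3 - 142.587216*t^2 - 71.63739*t - 19.465109)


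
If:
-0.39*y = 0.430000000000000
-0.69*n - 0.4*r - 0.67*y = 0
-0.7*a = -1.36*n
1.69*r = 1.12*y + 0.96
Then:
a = 2.26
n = 1.16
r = -0.16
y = -1.10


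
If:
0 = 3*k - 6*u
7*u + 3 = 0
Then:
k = -6/7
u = -3/7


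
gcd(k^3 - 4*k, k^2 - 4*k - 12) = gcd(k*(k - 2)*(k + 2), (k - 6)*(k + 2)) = k + 2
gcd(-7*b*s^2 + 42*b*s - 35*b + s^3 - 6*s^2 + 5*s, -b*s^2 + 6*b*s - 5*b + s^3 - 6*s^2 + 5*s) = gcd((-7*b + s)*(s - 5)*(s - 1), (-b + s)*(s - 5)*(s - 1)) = s^2 - 6*s + 5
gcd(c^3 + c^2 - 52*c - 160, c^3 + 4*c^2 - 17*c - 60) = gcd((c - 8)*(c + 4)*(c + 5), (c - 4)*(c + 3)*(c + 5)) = c + 5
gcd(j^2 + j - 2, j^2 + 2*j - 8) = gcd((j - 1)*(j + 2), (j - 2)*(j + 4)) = 1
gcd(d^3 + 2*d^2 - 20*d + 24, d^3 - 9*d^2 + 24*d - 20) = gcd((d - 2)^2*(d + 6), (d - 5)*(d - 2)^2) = d^2 - 4*d + 4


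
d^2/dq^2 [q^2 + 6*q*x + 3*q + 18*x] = 2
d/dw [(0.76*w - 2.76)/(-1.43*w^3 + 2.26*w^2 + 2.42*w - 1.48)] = (2.1736*w^3 - 13.558*w^2 + 12.4752*w + 5.5544)/(2.0449*w^6 - 6.4636*w^5 - 1.8136*w^4 + 15.1712*w^3 - 0.8332*w^2 - 7.1632*w + 2.1904)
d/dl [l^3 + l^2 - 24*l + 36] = 3*l^2 + 2*l - 24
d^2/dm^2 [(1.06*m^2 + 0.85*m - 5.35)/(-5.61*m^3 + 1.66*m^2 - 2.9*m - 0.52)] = (-66.720852*m^6 - 160.50771*m^5 + 2171.47392*m^4 - 741.100212*m^3 + 634.955148*m^2 - 252.57384*m + 101.213592)/(176.558481*m^9 - 156.731058*m^8 + 320.184018*m^7 - 117.51706*m^6 + 136.458708*m^5 + 13.176216*m^4 + 13.920152*m^3 + 11.773008*m^2 + 2.35248*m + 0.140608)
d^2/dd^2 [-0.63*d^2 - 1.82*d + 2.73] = -1.26000000000000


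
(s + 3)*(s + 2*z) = s^2 + 2*s*z + 3*s + 6*z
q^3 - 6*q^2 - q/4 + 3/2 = (q - 6)*(q - 1/2)*(q + 1/2)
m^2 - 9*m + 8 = (m - 8)*(m - 1)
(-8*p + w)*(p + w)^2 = -8*p^3 - 15*p^2*w - 6*p*w^2 + w^3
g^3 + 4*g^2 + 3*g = g*(g + 1)*(g + 3)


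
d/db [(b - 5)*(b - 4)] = 2*b - 9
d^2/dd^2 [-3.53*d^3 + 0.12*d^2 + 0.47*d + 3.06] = 0.24 - 21.18*d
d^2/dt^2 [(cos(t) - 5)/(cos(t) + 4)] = 9*(cos(t)^2 - 4*cos(t) - 2)/(cos(t) + 4)^3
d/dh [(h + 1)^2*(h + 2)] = (h + 1)*(3*h + 5)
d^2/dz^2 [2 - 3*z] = 0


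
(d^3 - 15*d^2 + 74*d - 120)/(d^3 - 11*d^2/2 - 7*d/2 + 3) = 2*(d^2 - 9*d + 20)/(2*d^2 + d - 1)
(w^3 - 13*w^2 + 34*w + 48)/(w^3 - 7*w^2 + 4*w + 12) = (w - 8)/(w - 2)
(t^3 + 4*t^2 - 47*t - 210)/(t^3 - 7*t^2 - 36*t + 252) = (t + 5)/(t - 6)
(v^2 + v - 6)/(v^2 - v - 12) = (v - 2)/(v - 4)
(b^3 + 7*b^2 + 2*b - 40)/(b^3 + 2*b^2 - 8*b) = (b + 5)/b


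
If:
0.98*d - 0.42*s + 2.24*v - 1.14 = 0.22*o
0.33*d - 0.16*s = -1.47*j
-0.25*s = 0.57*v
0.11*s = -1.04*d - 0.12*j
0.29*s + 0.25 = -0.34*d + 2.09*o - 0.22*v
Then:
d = 0.09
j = -0.10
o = 0.06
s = -0.76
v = 0.33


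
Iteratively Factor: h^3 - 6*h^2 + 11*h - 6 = (h - 3)*(h^2 - 3*h + 2) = (h - 3)*(h - 1)*(h - 2)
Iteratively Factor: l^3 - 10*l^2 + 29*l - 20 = (l - 5)*(l^2 - 5*l + 4) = (l - 5)*(l - 4)*(l - 1)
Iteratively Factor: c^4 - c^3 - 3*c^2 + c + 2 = (c - 2)*(c^3 + c^2 - c - 1) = (c - 2)*(c + 1)*(c^2 - 1) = (c - 2)*(c + 1)^2*(c - 1)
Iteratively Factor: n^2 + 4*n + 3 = (n + 3)*(n + 1)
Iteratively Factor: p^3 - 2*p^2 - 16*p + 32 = (p - 2)*(p^2 - 16) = (p - 2)*(p + 4)*(p - 4)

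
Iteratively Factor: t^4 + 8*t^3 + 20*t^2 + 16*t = (t)*(t^3 + 8*t^2 + 20*t + 16) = t*(t + 2)*(t^2 + 6*t + 8) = t*(t + 2)*(t + 4)*(t + 2)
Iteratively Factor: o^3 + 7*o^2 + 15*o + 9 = (o + 3)*(o^2 + 4*o + 3) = (o + 1)*(o + 3)*(o + 3)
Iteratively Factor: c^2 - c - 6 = (c + 2)*(c - 3)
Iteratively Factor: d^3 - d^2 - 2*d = (d + 1)*(d^2 - 2*d) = d*(d + 1)*(d - 2)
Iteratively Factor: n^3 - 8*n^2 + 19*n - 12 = (n - 4)*(n^2 - 4*n + 3) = (n - 4)*(n - 3)*(n - 1)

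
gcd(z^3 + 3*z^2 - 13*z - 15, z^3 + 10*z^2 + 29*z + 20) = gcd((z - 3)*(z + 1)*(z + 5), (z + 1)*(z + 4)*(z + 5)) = z^2 + 6*z + 5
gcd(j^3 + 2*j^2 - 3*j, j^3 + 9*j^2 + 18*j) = j^2 + 3*j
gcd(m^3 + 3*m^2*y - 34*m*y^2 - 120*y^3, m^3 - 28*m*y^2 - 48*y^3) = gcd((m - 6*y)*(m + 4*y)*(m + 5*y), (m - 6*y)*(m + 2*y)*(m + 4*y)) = -m^2 + 2*m*y + 24*y^2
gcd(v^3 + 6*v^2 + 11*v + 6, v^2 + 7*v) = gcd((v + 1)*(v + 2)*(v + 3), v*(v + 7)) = 1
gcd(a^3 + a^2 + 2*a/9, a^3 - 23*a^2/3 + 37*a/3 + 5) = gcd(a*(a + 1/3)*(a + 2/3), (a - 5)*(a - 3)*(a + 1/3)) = a + 1/3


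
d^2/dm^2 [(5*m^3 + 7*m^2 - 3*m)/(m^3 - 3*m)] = 2*(7*m^3 + 36*m^2 + 63*m + 36)/(m^6 - 9*m^4 + 27*m^2 - 27)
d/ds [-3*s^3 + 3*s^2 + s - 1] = -9*s^2 + 6*s + 1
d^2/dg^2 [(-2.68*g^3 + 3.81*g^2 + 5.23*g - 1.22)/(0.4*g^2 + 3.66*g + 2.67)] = (-7.105427357601e-15*g^4 - 75.558016*g^3 - 182.722656*g^2 - 158.863032*g - 77.974338)/(0.064*g^6 + 1.7568*g^5 + 17.35632*g^4 + 72.481176*g^3 + 115.853436*g^2 + 78.275322*g + 19.034163)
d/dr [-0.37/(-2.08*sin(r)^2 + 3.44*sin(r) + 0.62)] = (1.2728 - 1.5392*sin(r))*cos(r)/(-2.08*sin(r)^2 + 3.44*sin(r) + 0.62)^2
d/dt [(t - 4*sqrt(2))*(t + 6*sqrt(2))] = 2*t + 2*sqrt(2)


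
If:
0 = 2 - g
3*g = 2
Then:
No Solution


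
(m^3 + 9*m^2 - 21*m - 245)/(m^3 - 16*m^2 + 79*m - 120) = (m^2 + 14*m + 49)/(m^2 - 11*m + 24)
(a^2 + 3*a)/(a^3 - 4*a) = (a + 3)/(a^2 - 4)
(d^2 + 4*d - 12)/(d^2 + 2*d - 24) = (d - 2)/(d - 4)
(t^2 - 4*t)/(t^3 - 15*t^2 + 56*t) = (t - 4)/(t^2 - 15*t + 56)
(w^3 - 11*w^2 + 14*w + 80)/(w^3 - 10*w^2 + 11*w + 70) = (w - 8)/(w - 7)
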